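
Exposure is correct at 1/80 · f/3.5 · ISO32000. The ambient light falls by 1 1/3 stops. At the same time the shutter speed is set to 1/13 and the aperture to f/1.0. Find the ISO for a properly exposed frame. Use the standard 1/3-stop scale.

ISO 1000

Scene light: 1 1/3 stops darker.
Shutter speed: 1/80 → 1/60 → 1/50 → 1/40 → 1/30 → 1/25 → 1/20 → 1/15 → 1/13 — 2 2/3 stops slower (brighter).
Aperture: f/3.5 → f/3.2 → f/2.8 → f/2.5 → f/2.2 → f/2 → f/1.8 → f/1.6 → f/1.4 → f/1.2 → f/1.1 → f/1.0 — 3 2/3 stops larger aperture (brighter).
Net so far: 5 stops brighter. ISO: 32000 → 25600 → 20000 → 16000 → 12800 → 10000 → 8000 → 6400 → 5000 → 4000 → 3200 → 2500 → 2000 → 1600 → 1250 → 1000.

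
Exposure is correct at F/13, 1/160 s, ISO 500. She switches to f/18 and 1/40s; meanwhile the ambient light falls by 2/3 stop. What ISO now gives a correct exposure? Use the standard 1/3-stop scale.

Scene light: 2/3 stop darker.
Aperture: f/13 → f/14 → f/16 → f/18 — 1 stop smaller aperture (darker).
Shutter speed: 1/160 → 1/125 → 1/100 → 1/80 → 1/60 → 1/50 → 1/40 — 2 stops slower (brighter).
Net so far: 1/3 stop brighter. ISO: 500 → 400.

ISO 400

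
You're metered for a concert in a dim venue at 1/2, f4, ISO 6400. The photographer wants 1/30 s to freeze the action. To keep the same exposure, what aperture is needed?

f/1.0

Shutter speed: 1/2 → 1/4 → 1/8 → 1/15 → 1/30 — 4 stops shorter (darker).
Need 4 stops brighter from the aperture: f/4 → f/2.8 → f/2 → f/1.4 → f/1.0.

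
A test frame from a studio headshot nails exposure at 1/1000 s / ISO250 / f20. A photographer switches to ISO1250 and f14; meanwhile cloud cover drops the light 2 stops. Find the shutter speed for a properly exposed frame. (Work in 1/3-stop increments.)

Scene light: 2 stops darker.
ISO: 250 → 320 → 400 → 500 → 640 → 800 → 1000 → 1250 — 2 1/3 stops higher (brighter).
Aperture: f/20 → f/18 → f/16 → f/14 — 1 stop opened up (brighter).
Net so far: 1 1/3 stops brighter. Shutter speed: 1/1000 → 1/1250 → 1/1600 → 1/2000 → 1/2500.

1/2500s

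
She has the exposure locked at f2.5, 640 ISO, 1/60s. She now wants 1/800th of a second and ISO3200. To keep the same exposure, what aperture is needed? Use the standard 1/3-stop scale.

f/1.6

Shutter speed: 1/60 → 1/80 → 1/100 → 1/125 → 1/160 → 1/200 → 1/250 → 1/320 → 1/400 → 1/500 → 1/640 → 1/800 — 3 2/3 stops shorter (darker).
ISO: 640 → 800 → 1000 → 1250 → 1600 → 2000 → 2500 → 3200 — 2 1/3 stops raised (brighter).
Net change so far: 1 1/3 stops darker. Offset with the aperture: f/2.5 → f/2.2 → f/2 → f/1.8 → f/1.6.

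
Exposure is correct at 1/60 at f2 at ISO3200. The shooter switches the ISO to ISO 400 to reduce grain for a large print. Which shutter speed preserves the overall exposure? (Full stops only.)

1/8s

ISO: 3200 → 1600 → 800 → 400 — 3 stops dropped (darker).
Need 3 stops brighter from the shutter speed: 1/60 → 1/30 → 1/15 → 1/8.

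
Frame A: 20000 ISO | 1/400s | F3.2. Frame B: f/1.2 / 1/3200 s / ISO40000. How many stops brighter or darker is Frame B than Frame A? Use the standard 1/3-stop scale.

2/3 stop brighter

Aperture: f/3.2 → f/2.8 → f/2.5 → f/2.2 → f/2 → f/1.8 → f/1.6 → f/1.4 → f/1.2 — 2 2/3 stops larger aperture (brighter).
Shutter speed: 1/400 → 1/500 → 1/640 → 1/800 → 1/1000 → 1/1250 → 1/1600 → 1/2000 → 1/2500 → 1/3200 — 3 stops faster (darker).
ISO: 20000 → 25600 → 32000 → 40000 — 1 stop higher (brighter).
Net: +2 2/3 −3 +1 = +2/3 stops.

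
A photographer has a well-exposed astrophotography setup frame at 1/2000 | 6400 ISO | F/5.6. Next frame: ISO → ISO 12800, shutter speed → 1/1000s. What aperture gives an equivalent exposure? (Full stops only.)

ISO: 6400 → 12800 — 1 stop raised (brighter).
Shutter speed: 1/2000 → 1/1000 — 1 stop slower (brighter).
Net change so far: 2 stops brighter. Offset with the aperture: f/5.6 → f/8 → f/11.

f/11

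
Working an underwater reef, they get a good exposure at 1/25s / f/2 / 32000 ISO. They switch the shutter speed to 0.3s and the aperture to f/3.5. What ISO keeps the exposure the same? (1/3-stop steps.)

Shutter speed: 1/25 → 1/20 → 1/15 → 1/13 → 1/10 → 1/8 → 1/6 → 1/5 → 1/4 → 0.3 — 3 stops longer (brighter).
Aperture: f/2 → f/2.2 → f/2.5 → f/2.8 → f/3.2 → f/3.5 — 1 2/3 stops stopped down (darker).
Net change so far: 1 1/3 stops brighter. Offset with the ISO: 32000 → 25600 → 20000 → 16000 → 12800.

ISO 12800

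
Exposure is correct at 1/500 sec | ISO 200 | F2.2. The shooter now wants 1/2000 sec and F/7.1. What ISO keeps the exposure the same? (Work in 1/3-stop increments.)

Shutter speed: 1/500 → 1/640 → 1/800 → 1/1000 → 1/1250 → 1/1600 → 1/2000 — 2 stops faster (darker).
Aperture: f/2.2 → f/2.5 → f/2.8 → f/3.2 → f/3.5 → f/4 → f/4.5 → f/5 → f/5.6 → f/6.3 → f/7.1 — 3 1/3 stops stopped down (darker).
Net change so far: 5 1/3 stops darker. Offset with the ISO: 200 → 250 → 320 → 400 → 500 → 640 → 800 → 1000 → 1250 → 1600 → 2000 → 2500 → 3200 → 4000 → 5000 → 6400 → 8000.

ISO 8000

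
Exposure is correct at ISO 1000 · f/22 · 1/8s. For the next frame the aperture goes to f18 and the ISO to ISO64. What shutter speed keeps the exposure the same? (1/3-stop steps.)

Aperture: f/22 → f/20 → f/18 — 2/3 stop opened up (brighter).
ISO: 1000 → 800 → 640 → 500 → 400 → 320 → 250 → 200 → 160 → 125 → 100 → 80 → 64 — 4 stops lower (darker).
Net change so far: 3 1/3 stops darker. Offset with the shutter speed: 1/8 → 1/6 → 1/5 → 1/4 → 0.3 → 0.4 → 0.5 → 0.6 → 0.8 → 1 → 1.3.

1.3 s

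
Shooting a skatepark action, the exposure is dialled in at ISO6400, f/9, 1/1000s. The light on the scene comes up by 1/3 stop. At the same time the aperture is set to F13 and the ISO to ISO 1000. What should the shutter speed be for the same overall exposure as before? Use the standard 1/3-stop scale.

Scene light: 1/3 stop brighter.
Aperture: f/9 → f/10 → f/11 → f/13 — 1 stop smaller aperture (darker).
ISO: 6400 → 5000 → 4000 → 3200 → 2500 → 2000 → 1600 → 1250 → 1000 — 2 2/3 stops lower (darker).
Net so far: 3 1/3 stops darker. Shutter speed: 1/1000 → 1/800 → 1/640 → 1/500 → 1/400 → 1/320 → 1/250 → 1/200 → 1/160 → 1/125 → 1/100.

1/100s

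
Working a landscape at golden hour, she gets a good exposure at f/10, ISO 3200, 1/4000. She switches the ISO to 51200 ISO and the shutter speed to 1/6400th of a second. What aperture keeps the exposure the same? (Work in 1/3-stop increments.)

f/32

ISO: 3200 → 4000 → 5000 → 6400 → 8000 → 10000 → 12800 → 16000 → 20000 → 25600 → 32000 → 40000 → 51200 — 4 stops higher (brighter).
Shutter speed: 1/4000 → 1/5000 → 1/6400 — 2/3 stop faster (darker).
Net change so far: 3 1/3 stops brighter. Offset with the aperture: f/10 → f/11 → f/13 → f/14 → f/16 → f/18 → f/20 → f/22 → f/25 → f/29 → f/32.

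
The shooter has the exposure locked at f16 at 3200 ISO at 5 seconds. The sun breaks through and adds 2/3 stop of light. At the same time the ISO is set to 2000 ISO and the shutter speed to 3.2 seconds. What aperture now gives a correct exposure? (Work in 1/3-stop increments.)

f/13

Scene light: 2/3 stop brighter.
ISO: 3200 → 2500 → 2000 — 2/3 stop dropped (darker).
Shutter speed: 5 → 4 → 3.2 — 2/3 stop shorter (darker).
Net so far: 2/3 stop darker. Aperture: f/16 → f/14 → f/13.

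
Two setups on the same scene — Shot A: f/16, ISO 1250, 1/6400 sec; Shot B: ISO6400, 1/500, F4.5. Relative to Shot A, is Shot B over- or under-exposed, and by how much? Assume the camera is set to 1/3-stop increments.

9 2/3 stops brighter

Aperture: f/16 → f/14 → f/13 → f/11 → f/10 → f/9 → f/8 → f/7.1 → f/6.3 → f/5.6 → f/5 → f/4.5 — 3 2/3 stops wider (brighter).
Shutter speed: 1/6400 → 1/5000 → 1/4000 → 1/3200 → 1/2500 → 1/2000 → 1/1600 → 1/1250 → 1/1000 → 1/800 → 1/640 → 1/500 — 3 2/3 stops longer (brighter).
ISO: 1250 → 1600 → 2000 → 2500 → 3200 → 4000 → 5000 → 6400 — 2 1/3 stops raised (brighter).
Net: +3 2/3 +3 2/3 +2 1/3 = +9 2/3 stops.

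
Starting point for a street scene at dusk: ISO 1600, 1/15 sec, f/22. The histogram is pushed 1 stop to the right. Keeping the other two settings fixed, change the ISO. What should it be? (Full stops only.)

ISO 800

Overexposed by 1 stop → need 1 stop darker.
ISO: 1600 → 800.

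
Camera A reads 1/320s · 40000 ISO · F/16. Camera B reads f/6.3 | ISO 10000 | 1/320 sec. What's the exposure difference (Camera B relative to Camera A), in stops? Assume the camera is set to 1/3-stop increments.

Aperture: f/16 → f/14 → f/13 → f/11 → f/10 → f/9 → f/8 → f/7.1 → f/6.3 — 2 2/3 stops wider (brighter).
Shutter speed: unchanged.
ISO: 40000 → 32000 → 25600 → 20000 → 16000 → 12800 → 10000 — 2 stops lower (darker).
Net: +2 2/3 −2 = +2/3 stops.

2/3 stop brighter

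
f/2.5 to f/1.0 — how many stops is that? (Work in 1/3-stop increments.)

f/2.5 → f/2.2 → f/2 → f/1.8 → f/1.6 → f/1.4 → f/1.2 → f/1.1 → f/1.0 — count the steps: 8 third-stops = 2 2/3 stops.

2 2/3 stops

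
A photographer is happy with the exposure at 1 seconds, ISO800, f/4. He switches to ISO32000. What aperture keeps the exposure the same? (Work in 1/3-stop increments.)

f/25

ISO: 800 → 1000 → 1250 → 1600 → 2000 → 2500 → 3200 → 4000 → 5000 → 6400 → 8000 → 10000 → 12800 → 16000 → 20000 → 25600 → 32000 — 5 1/3 stops higher (brighter).
Need 5 1/3 stops darker from the aperture: f/4 → f/4.5 → f/5 → f/5.6 → f/6.3 → f/7.1 → f/8 → f/9 → f/10 → f/11 → f/13 → f/14 → f/16 → f/18 → f/20 → f/22 → f/25.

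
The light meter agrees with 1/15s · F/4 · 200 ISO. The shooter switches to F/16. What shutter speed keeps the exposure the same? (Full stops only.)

Aperture: f/4 → f/5.6 → f/8 → f/11 → f/16 — 4 stops stopped down (darker).
Need 4 stops brighter from the shutter speed: 1/15 → 1/8 → 1/4 → 1/2 → 1.

1 s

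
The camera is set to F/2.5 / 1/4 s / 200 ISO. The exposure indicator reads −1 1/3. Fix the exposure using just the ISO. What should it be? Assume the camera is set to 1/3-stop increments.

ISO 500

Underexposed by 1 1/3 stops → need 1 1/3 stops brighter.
ISO: 200 → 250 → 320 → 400 → 500.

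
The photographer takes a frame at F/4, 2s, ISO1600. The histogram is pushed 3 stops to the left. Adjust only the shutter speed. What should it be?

15 s

Underexposed by 3 stops → need 3 stops brighter.
Shutter speed: 2 → 4 → 8 → 15.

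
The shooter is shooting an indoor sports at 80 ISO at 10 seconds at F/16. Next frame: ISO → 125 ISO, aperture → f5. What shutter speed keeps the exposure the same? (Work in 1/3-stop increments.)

0.6 s

ISO: 80 → 100 → 125 — 2/3 stop higher (brighter).
Aperture: f/16 → f/14 → f/13 → f/11 → f/10 → f/9 → f/8 → f/7.1 → f/6.3 → f/5.6 → f/5 — 3 1/3 stops wider (brighter).
Net change so far: 4 stops brighter. Offset with the shutter speed: 10 → 8 → 6 → 5 → 4 → 3.2 → 2.5 → 2 → 1.6 → 1.3 → 1 → 0.8 → 0.6.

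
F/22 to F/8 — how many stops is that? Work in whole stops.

3 stops

f/22 → f/16 → f/11 → f/8 — count the steps: 3 stops.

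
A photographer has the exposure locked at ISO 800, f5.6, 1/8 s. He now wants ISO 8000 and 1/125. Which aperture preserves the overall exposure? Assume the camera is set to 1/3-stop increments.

ISO: 800 → 1000 → 1250 → 1600 → 2000 → 2500 → 3200 → 4000 → 5000 → 6400 → 8000 — 3 1/3 stops raised (brighter).
Shutter speed: 1/8 → 1/10 → 1/13 → 1/15 → 1/20 → 1/25 → 1/30 → 1/40 → 1/50 → 1/60 → 1/80 → 1/100 → 1/125 — 4 stops shorter (darker).
Net change so far: 2/3 stop darker. Offset with the aperture: f/5.6 → f/5 → f/4.5.

f/4.5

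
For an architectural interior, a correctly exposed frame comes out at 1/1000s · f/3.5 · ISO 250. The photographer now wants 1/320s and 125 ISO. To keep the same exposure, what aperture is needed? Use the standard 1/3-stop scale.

Shutter speed: 1/1000 → 1/800 → 1/640 → 1/500 → 1/400 → 1/320 — 1 2/3 stops slower (brighter).
ISO: 250 → 200 → 160 → 125 — 1 stop lower (darker).
Net change so far: 2/3 stop brighter. Offset with the aperture: f/3.5 → f/4 → f/4.5.

f/4.5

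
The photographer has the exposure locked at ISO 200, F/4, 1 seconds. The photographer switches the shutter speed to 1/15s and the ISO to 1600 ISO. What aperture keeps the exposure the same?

Shutter speed: 1 → 1/2 → 1/4 → 1/8 → 1/15 — 4 stops shorter (darker).
ISO: 200 → 400 → 800 → 1600 — 3 stops raised (brighter).
Net change so far: 1 stop darker. Offset with the aperture: f/4 → f/2.8.

f/2.8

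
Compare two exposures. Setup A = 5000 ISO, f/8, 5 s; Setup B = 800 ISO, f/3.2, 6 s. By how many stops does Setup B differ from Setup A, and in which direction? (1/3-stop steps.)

1/3 stop brighter

Aperture: f/8 → f/7.1 → f/6.3 → f/5.6 → f/5 → f/4.5 → f/4 → f/3.5 → f/3.2 — 2 2/3 stops larger aperture (brighter).
Shutter speed: 5 → 6 — 1/3 stop longer (brighter).
ISO: 5000 → 4000 → 3200 → 2500 → 2000 → 1600 → 1250 → 1000 → 800 — 2 2/3 stops dropped (darker).
Net: +2 2/3 +1/3 −2 2/3 = +1/3 stops.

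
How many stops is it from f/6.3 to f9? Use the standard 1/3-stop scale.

1 stop

f/6.3 → f/7.1 → f/8 → f/9 — count the steps: 3 third-stops = 1 stop.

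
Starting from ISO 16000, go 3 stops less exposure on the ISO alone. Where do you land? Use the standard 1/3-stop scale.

ISO 2000

ISO: 16000 → 12800 → 10000 → 8000 → 6400 → 5000 → 4000 → 3200 → 2500 → 2000 — 3 stops lower (darker).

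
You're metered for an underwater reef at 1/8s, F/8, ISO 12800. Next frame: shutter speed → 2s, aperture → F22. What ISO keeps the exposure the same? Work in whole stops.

Shutter speed: 1/8 → 1/4 → 1/2 → 1 → 2 — 4 stops longer (brighter).
Aperture: f/8 → f/11 → f/16 → f/22 — 3 stops narrower (darker).
Net change so far: 1 stop brighter. Offset with the ISO: 12800 → 6400.

ISO 6400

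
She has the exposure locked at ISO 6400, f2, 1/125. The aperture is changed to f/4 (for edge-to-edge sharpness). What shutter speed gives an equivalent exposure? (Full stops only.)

Aperture: f/2 → f/2.8 → f/4 — 2 stops narrower (darker).
Need 2 stops brighter from the shutter speed: 1/125 → 1/60 → 1/30.

1/30s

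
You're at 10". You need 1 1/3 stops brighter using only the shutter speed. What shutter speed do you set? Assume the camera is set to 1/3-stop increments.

25 s

Shutter speed: 10 → 13 → 15 → 20 → 25 — 1 1/3 stops longer (brighter).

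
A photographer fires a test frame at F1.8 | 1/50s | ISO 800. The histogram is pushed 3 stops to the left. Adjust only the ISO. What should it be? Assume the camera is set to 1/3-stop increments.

Underexposed by 3 stops → need 3 stops brighter.
ISO: 800 → 1000 → 1250 → 1600 → 2000 → 2500 → 3200 → 4000 → 5000 → 6400.

ISO 6400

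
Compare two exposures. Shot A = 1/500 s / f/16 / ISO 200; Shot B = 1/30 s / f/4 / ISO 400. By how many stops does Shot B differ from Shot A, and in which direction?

Aperture: f/16 → f/11 → f/8 → f/5.6 → f/4 — 4 stops larger aperture (brighter).
Shutter speed: 1/500 → 1/250 → 1/125 → 1/60 → 1/30 — 4 stops longer (brighter).
ISO: 200 → 400 — 1 stop raised (brighter).
Net: +4 +4 +1 = +9 stops.

9 stops brighter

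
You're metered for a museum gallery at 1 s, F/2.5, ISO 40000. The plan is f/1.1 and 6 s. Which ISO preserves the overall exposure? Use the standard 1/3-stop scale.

ISO 1250

Aperture: f/2.5 → f/2.2 → f/2 → f/1.8 → f/1.6 → f/1.4 → f/1.2 → f/1.1 — 2 1/3 stops opened up (brighter).
Shutter speed: 1 → 1.3 → 1.6 → 2 → 2.5 → 3.2 → 4 → 5 → 6 — 2 2/3 stops slower (brighter).
Net change so far: 5 stops brighter. Offset with the ISO: 40000 → 32000 → 25600 → 20000 → 16000 → 12800 → 10000 → 8000 → 6400 → 5000 → 4000 → 3200 → 2500 → 2000 → 1600 → 1250.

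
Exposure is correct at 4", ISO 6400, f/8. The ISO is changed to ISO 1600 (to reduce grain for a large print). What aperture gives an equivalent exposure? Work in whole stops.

f/4

ISO: 6400 → 3200 → 1600 — 2 stops lower (darker).
Need 2 stops brighter from the aperture: f/8 → f/5.6 → f/4.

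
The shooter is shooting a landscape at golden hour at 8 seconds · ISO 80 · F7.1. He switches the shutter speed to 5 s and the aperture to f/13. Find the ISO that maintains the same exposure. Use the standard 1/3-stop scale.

ISO 400

Shutter speed: 8 → 6 → 5 — 2/3 stop shorter (darker).
Aperture: f/7.1 → f/8 → f/9 → f/10 → f/11 → f/13 — 1 2/3 stops stopped down (darker).
Net change so far: 2 1/3 stops darker. Offset with the ISO: 80 → 100 → 125 → 160 → 200 → 250 → 320 → 400.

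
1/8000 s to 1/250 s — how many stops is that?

5 stops

1/8000 → 1/4000 → 1/2000 → 1/1000 → 1/500 → 1/250 — count the steps: 5 stops.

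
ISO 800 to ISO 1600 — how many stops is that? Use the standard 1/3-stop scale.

800 → 1000 → 1250 → 1600 — count the steps: 3 third-stops = 1 stop.

1 stop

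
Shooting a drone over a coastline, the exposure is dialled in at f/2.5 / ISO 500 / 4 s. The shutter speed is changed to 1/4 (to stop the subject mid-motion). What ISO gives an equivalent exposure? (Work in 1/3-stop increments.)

ISO 8000

Shutter speed: 4 → 3.2 → 2.5 → 2 → 1.6 → 1.3 → 1 → 0.8 → 0.6 → 0.5 → 0.4 → 0.3 → 1/4 — 4 stops faster (darker).
Need 4 stops brighter from the ISO: 500 → 640 → 800 → 1000 → 1250 → 1600 → 2000 → 2500 → 3200 → 4000 → 5000 → 6400 → 8000.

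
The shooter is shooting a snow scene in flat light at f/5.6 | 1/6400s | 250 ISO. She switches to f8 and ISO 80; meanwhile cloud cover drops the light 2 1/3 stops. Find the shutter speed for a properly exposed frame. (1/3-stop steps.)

Scene light: 2 1/3 stops darker.
Aperture: f/5.6 → f/6.3 → f/7.1 → f/8 — 1 stop narrower (darker).
ISO: 250 → 200 → 160 → 125 → 100 → 80 — 1 2/3 stops lower (darker).
Net so far: 5 stops darker. Shutter speed: 1/6400 → 1/5000 → 1/4000 → 1/3200 → 1/2500 → 1/2000 → 1/1600 → 1/1250 → 1/1000 → 1/800 → 1/640 → 1/500 → 1/400 → 1/320 → 1/250 → 1/200.

1/200s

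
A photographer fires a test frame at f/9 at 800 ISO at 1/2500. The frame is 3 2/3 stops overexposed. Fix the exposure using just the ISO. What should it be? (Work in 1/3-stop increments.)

ISO 64

Overexposed by 3 2/3 stops → need 3 2/3 stops darker.
ISO: 800 → 640 → 500 → 400 → 320 → 250 → 200 → 160 → 125 → 100 → 80 → 64.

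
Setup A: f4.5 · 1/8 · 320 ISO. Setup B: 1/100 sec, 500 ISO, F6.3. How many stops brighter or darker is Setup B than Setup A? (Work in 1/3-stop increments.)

4 stops darker

Aperture: f/4.5 → f/5 → f/5.6 → f/6.3 — 1 stop smaller aperture (darker).
Shutter speed: 1/8 → 1/10 → 1/13 → 1/15 → 1/20 → 1/25 → 1/30 → 1/40 → 1/50 → 1/60 → 1/80 → 1/100 — 3 2/3 stops faster (darker).
ISO: 320 → 400 → 500 — 2/3 stop higher (brighter).
Net: −1 −3 2/3 +2/3 = −4 stops.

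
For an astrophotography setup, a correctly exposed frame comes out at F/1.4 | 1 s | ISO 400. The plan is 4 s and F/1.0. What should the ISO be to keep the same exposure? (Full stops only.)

Shutter speed: 1 → 2 → 4 — 2 stops slower (brighter).
Aperture: f/1.4 → f/1.0 — 1 stop opened up (brighter).
Net change so far: 3 stops brighter. Offset with the ISO: 400 → 200 → 100 → 50.

ISO 50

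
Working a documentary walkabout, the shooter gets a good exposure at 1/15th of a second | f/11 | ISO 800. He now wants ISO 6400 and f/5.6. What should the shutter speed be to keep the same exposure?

1/500s

ISO: 800 → 1600 → 3200 → 6400 — 3 stops higher (brighter).
Aperture: f/11 → f/8 → f/5.6 — 2 stops larger aperture (brighter).
Net change so far: 5 stops brighter. Offset with the shutter speed: 1/15 → 1/30 → 1/60 → 1/125 → 1/250 → 1/500.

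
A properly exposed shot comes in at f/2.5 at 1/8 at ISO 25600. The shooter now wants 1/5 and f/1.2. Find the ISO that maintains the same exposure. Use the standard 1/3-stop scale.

Shutter speed: 1/8 → 1/6 → 1/5 — 2/3 stop longer (brighter).
Aperture: f/2.5 → f/2.2 → f/2 → f/1.8 → f/1.6 → f/1.4 → f/1.2 — 2 stops wider (brighter).
Net change so far: 2 2/3 stops brighter. Offset with the ISO: 25600 → 20000 → 16000 → 12800 → 10000 → 8000 → 6400 → 5000 → 4000.

ISO 4000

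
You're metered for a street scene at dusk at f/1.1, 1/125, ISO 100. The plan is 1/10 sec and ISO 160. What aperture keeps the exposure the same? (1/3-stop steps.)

Shutter speed: 1/125 → 1/100 → 1/80 → 1/60 → 1/50 → 1/40 → 1/30 → 1/25 → 1/20 → 1/15 → 1/13 → 1/10 — 3 2/3 stops longer (brighter).
ISO: 100 → 125 → 160 — 2/3 stop higher (brighter).
Net change so far: 4 1/3 stops brighter. Offset with the aperture: f/1.1 → f/1.2 → f/1.4 → f/1.6 → f/1.8 → f/2 → f/2.2 → f/2.5 → f/2.8 → f/3.2 → f/3.5 → f/4 → f/4.5 → f/5.

f/5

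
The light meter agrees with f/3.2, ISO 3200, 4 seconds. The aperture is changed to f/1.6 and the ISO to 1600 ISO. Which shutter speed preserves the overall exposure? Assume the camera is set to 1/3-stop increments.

Aperture: f/3.2 → f/2.8 → f/2.5 → f/2.2 → f/2 → f/1.8 → f/1.6 — 2 stops larger aperture (brighter).
ISO: 3200 → 2500 → 2000 → 1600 — 1 stop dropped (darker).
Net change so far: 1 stop brighter. Offset with the shutter speed: 4 → 3.2 → 2.5 → 2.

2 s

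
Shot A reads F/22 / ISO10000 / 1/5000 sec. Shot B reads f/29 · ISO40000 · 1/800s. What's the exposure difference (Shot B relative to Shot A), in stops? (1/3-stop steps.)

Aperture: f/22 → f/25 → f/29 — 2/3 stop smaller aperture (darker).
Shutter speed: 1/5000 → 1/4000 → 1/3200 → 1/2500 → 1/2000 → 1/1600 → 1/1250 → 1/1000 → 1/800 — 2 2/3 stops slower (brighter).
ISO: 10000 → 12800 → 16000 → 20000 → 25600 → 32000 → 40000 — 2 stops raised (brighter).
Net: −2/3 +2 2/3 +2 = +4 stops.

4 stops brighter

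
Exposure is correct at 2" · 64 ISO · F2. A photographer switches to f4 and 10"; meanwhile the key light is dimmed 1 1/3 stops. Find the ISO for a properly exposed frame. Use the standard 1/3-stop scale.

ISO 125

Scene light: 1 1/3 stops darker.
Aperture: f/2 → f/2.2 → f/2.5 → f/2.8 → f/3.2 → f/3.5 → f/4 — 2 stops narrower (darker).
Shutter speed: 2 → 2.5 → 3.2 → 4 → 5 → 6 → 8 → 10 — 2 1/3 stops longer (brighter).
Net so far: 1 stop darker. ISO: 64 → 80 → 100 → 125.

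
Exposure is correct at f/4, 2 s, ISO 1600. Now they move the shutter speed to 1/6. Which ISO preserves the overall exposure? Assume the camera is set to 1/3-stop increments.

Shutter speed: 2 → 1.6 → 1.3 → 1 → 0.8 → 0.6 → 0.5 → 0.4 → 0.3 → 1/4 → 1/5 → 1/6 — 3 2/3 stops shorter (darker).
Need 3 2/3 stops brighter from the ISO: 1600 → 2000 → 2500 → 3200 → 4000 → 5000 → 6400 → 8000 → 10000 → 12800 → 16000 → 20000.

ISO 20000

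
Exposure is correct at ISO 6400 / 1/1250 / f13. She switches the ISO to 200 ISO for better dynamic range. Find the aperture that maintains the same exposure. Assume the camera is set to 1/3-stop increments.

ISO: 6400 → 5000 → 4000 → 3200 → 2500 → 2000 → 1600 → 1250 → 1000 → 800 → 640 → 500 → 400 → 320 → 250 → 200 — 5 stops lower (darker).
Need 5 stops brighter from the aperture: f/13 → f/11 → f/10 → f/9 → f/8 → f/7.1 → f/6.3 → f/5.6 → f/5 → f/4.5 → f/4 → f/3.5 → f/3.2 → f/2.8 → f/2.5 → f/2.2.

f/2.2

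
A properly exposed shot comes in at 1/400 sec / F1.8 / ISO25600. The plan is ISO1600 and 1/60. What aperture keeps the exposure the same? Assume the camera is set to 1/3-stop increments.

ISO: 25600 → 20000 → 16000 → 12800 → 10000 → 8000 → 6400 → 5000 → 4000 → 3200 → 2500 → 2000 → 1600 — 4 stops dropped (darker).
Shutter speed: 1/400 → 1/320 → 1/250 → 1/200 → 1/160 → 1/125 → 1/100 → 1/80 → 1/60 — 2 2/3 stops slower (brighter).
Net change so far: 1 1/3 stops darker. Offset with the aperture: f/1.8 → f/1.6 → f/1.4 → f/1.2 → f/1.1.

f/1.1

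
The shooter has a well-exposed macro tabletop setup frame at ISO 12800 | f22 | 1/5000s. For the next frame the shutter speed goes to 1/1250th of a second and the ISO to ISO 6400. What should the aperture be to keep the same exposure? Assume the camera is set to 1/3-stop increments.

f/32

Shutter speed: 1/5000 → 1/4000 → 1/3200 → 1/2500 → 1/2000 → 1/1600 → 1/1250 — 2 stops longer (brighter).
ISO: 12800 → 10000 → 8000 → 6400 — 1 stop lower (darker).
Net change so far: 1 stop brighter. Offset with the aperture: f/22 → f/25 → f/29 → f/32.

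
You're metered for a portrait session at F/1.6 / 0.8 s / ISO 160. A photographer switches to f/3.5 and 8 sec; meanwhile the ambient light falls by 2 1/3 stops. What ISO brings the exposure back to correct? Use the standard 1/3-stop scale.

ISO 400

Scene light: 2 1/3 stops darker.
Aperture: f/1.6 → f/1.8 → f/2 → f/2.2 → f/2.5 → f/2.8 → f/3.2 → f/3.5 — 2 1/3 stops stopped down (darker).
Shutter speed: 0.8 → 1 → 1.3 → 1.6 → 2 → 2.5 → 3.2 → 4 → 5 → 6 → 8 — 3 1/3 stops longer (brighter).
Net so far: 1 1/3 stops darker. ISO: 160 → 200 → 250 → 320 → 400.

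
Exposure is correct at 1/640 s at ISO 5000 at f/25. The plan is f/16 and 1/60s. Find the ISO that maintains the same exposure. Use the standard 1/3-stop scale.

Aperture: f/25 → f/22 → f/20 → f/18 → f/16 — 1 1/3 stops wider (brighter).
Shutter speed: 1/640 → 1/500 → 1/400 → 1/320 → 1/250 → 1/200 → 1/160 → 1/125 → 1/100 → 1/80 → 1/60 — 3 1/3 stops slower (brighter).
Net change so far: 4 2/3 stops brighter. Offset with the ISO: 5000 → 4000 → 3200 → 2500 → 2000 → 1600 → 1250 → 1000 → 800 → 640 → 500 → 400 → 320 → 250 → 200.

ISO 200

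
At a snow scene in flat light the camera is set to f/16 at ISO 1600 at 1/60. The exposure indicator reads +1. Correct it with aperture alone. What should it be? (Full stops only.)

Overexposed by 1 stop → need 1 stop darker.
Aperture: f/16 → f/22.

f/22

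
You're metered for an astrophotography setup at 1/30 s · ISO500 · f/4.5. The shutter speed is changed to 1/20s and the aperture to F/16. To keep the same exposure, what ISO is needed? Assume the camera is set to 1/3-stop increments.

ISO 4000

Shutter speed: 1/30 → 1/25 → 1/20 — 2/3 stop slower (brighter).
Aperture: f/4.5 → f/5 → f/5.6 → f/6.3 → f/7.1 → f/8 → f/9 → f/10 → f/11 → f/13 → f/14 → f/16 — 3 2/3 stops smaller aperture (darker).
Net change so far: 3 stops darker. Offset with the ISO: 500 → 640 → 800 → 1000 → 1250 → 1600 → 2000 → 2500 → 3200 → 4000.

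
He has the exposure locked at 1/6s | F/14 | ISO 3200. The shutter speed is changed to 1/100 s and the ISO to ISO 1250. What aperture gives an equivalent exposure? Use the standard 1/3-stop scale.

f/2.2

Shutter speed: 1/6 → 1/8 → 1/10 → 1/13 → 1/15 → 1/20 → 1/25 → 1/30 → 1/40 → 1/50 → 1/60 → 1/80 → 1/100 — 4 stops faster (darker).
ISO: 3200 → 2500 → 2000 → 1600 → 1250 — 1 1/3 stops dropped (darker).
Net change so far: 5 1/3 stops darker. Offset with the aperture: f/14 → f/13 → f/11 → f/10 → f/9 → f/8 → f/7.1 → f/6.3 → f/5.6 → f/5 → f/4.5 → f/4 → f/3.5 → f/3.2 → f/2.8 → f/2.5 → f/2.2.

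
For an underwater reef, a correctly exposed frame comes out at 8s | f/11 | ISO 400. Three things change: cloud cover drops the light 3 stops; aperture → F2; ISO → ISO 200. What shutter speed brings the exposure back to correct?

Scene light: 3 stops darker.
Aperture: f/11 → f/8 → f/5.6 → f/4 → f/2.8 → f/2 — 5 stops larger aperture (brighter).
ISO: 400 → 200 — 1 stop dropped (darker).
Net so far: 1 stop brighter. Shutter speed: 8 → 4.

4 s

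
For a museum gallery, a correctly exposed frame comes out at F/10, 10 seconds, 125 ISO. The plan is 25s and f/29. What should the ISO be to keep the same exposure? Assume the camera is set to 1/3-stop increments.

Shutter speed: 10 → 13 → 15 → 20 → 25 — 1 1/3 stops slower (brighter).
Aperture: f/10 → f/11 → f/13 → f/14 → f/16 → f/18 → f/20 → f/22 → f/25 → f/29 — 3 stops smaller aperture (darker).
Net change so far: 1 2/3 stops darker. Offset with the ISO: 125 → 160 → 200 → 250 → 320 → 400.

ISO 400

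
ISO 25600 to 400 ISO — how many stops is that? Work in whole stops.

25600 → 12800 → 6400 → 3200 → 1600 → 800 → 400 — count the steps: 6 stops.

6 stops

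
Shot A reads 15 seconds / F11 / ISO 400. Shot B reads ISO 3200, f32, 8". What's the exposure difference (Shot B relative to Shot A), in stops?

1 stop darker

Aperture: f/11 → f/16 → f/22 → f/32 — 3 stops smaller aperture (darker).
Shutter speed: 15 → 8 — 1 stop shorter (darker).
ISO: 400 → 800 → 1600 → 3200 — 3 stops raised (brighter).
Net: −3 −1 +3 = −1 stop.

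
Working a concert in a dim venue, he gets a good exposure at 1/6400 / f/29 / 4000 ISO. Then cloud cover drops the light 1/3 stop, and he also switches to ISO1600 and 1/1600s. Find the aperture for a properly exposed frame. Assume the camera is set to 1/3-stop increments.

f/32

Scene light: 1/3 stop darker.
ISO: 4000 → 3200 → 2500 → 2000 → 1600 — 1 1/3 stops dropped (darker).
Shutter speed: 1/6400 → 1/5000 → 1/4000 → 1/3200 → 1/2500 → 1/2000 → 1/1600 — 2 stops slower (brighter).
Net so far: 1/3 stop brighter. Aperture: f/29 → f/32.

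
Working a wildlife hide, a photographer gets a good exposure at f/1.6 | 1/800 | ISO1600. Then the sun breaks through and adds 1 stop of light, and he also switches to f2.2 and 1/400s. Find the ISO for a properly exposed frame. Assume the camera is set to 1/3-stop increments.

Scene light: 1 stop brighter.
Aperture: f/1.6 → f/1.8 → f/2 → f/2.2 — 1 stop stopped down (darker).
Shutter speed: 1/800 → 1/640 → 1/500 → 1/400 — 1 stop slower (brighter).
Net so far: 1 stop brighter. ISO: 1600 → 1250 → 1000 → 800.

ISO 800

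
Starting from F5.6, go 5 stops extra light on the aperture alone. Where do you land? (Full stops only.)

f/1.0

Aperture: f/5.6 → f/4 → f/2.8 → f/2 → f/1.4 → f/1.0 — 5 stops wider (brighter).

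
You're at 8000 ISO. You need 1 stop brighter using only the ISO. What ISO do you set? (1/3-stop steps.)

ISO 16000

ISO: 8000 → 10000 → 12800 → 16000 — 1 stop raised (brighter).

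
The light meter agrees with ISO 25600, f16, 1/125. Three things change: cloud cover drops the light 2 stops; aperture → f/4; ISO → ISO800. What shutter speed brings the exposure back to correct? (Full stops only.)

1/15s

Scene light: 2 stops darker.
Aperture: f/16 → f/11 → f/8 → f/5.6 → f/4 — 4 stops opened up (brighter).
ISO: 25600 → 12800 → 6400 → 3200 → 1600 → 800 — 5 stops lower (darker).
Net so far: 3 stops darker. Shutter speed: 1/125 → 1/60 → 1/30 → 1/15.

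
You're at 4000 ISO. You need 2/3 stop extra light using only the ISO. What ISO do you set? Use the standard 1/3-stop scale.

ISO: 4000 → 5000 → 6400 — 2/3 stop higher (brighter).

ISO 6400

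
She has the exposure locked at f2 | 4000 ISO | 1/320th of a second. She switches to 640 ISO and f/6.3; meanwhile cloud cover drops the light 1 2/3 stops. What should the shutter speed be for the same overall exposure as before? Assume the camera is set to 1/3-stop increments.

Scene light: 1 2/3 stops darker.
ISO: 4000 → 3200 → 2500 → 2000 → 1600 → 1250 → 1000 → 800 → 640 — 2 2/3 stops lower (darker).
Aperture: f/2 → f/2.2 → f/2.5 → f/2.8 → f/3.2 → f/3.5 → f/4 → f/4.5 → f/5 → f/5.6 → f/6.3 — 3 1/3 stops stopped down (darker).
Net so far: 7 2/3 stops darker. Shutter speed: 1/320 → 1/250 → 1/200 → 1/160 → 1/125 → 1/100 → 1/80 → 1/60 → 1/50 → 1/40 → 1/30 → 1/25 → 1/20 → 1/15 → 1/13 → 1/10 → 1/8 → 1/6 → 1/5 → 1/4 → 0.3 → 0.4 → 0.5 → 0.6.

0.6 s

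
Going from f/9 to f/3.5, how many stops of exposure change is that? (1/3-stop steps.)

2 2/3 stops

f/9 → f/8 → f/7.1 → f/6.3 → f/5.6 → f/5 → f/4.5 → f/4 → f/3.5 — count the steps: 8 third-stops = 2 2/3 stops.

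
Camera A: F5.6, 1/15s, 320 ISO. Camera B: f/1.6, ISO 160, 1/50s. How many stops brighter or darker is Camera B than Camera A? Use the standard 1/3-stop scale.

Aperture: f/5.6 → f/5 → f/4.5 → f/4 → f/3.5 → f/3.2 → f/2.8 → f/2.5 → f/2.2 → f/2 → f/1.8 → f/1.6 — 3 2/3 stops wider (brighter).
Shutter speed: 1/15 → 1/20 → 1/25 → 1/30 → 1/40 → 1/50 — 1 2/3 stops shorter (darker).
ISO: 320 → 250 → 200 → 160 — 1 stop lower (darker).
Net: +3 2/3 −1 2/3 −1 = +1 stop.

1 stop brighter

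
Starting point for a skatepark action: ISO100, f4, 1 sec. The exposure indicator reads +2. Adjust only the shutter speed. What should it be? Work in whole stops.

1/4s

Overexposed by 2 stops → need 2 stops darker.
Shutter speed: 1 → 1/2 → 1/4.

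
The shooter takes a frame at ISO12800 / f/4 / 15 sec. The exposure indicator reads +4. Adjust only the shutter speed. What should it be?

1 s

Overexposed by 4 stops → need 4 stops darker.
Shutter speed: 15 → 8 → 4 → 2 → 1.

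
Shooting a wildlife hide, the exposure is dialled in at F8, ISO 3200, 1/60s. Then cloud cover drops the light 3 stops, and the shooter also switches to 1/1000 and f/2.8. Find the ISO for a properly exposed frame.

Scene light: 3 stops darker.
Shutter speed: 1/60 → 1/125 → 1/250 → 1/500 → 1/1000 — 4 stops faster (darker).
Aperture: f/8 → f/5.6 → f/4 → f/2.8 — 3 stops larger aperture (brighter).
Net so far: 4 stops darker. ISO: 3200 → 6400 → 12800 → 25600 → 51200.

ISO 51200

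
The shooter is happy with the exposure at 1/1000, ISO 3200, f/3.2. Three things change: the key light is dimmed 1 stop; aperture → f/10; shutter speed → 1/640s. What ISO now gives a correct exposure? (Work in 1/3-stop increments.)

ISO 40000

Scene light: 1 stop darker.
Aperture: f/3.2 → f/3.5 → f/4 → f/4.5 → f/5 → f/5.6 → f/6.3 → f/7.1 → f/8 → f/9 → f/10 — 3 1/3 stops smaller aperture (darker).
Shutter speed: 1/1000 → 1/800 → 1/640 — 2/3 stop slower (brighter).
Net so far: 3 2/3 stops darker. ISO: 3200 → 4000 → 5000 → 6400 → 8000 → 10000 → 12800 → 16000 → 20000 → 25600 → 32000 → 40000.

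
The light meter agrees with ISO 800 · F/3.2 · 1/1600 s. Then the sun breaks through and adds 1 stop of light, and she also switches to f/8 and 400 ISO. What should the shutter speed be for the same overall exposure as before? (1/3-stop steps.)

1/250s

Scene light: 1 stop brighter.
Aperture: f/3.2 → f/3.5 → f/4 → f/4.5 → f/5 → f/5.6 → f/6.3 → f/7.1 → f/8 — 2 2/3 stops stopped down (darker).
ISO: 800 → 640 → 500 → 400 — 1 stop lower (darker).
Net so far: 2 2/3 stops darker. Shutter speed: 1/1600 → 1/1250 → 1/1000 → 1/800 → 1/640 → 1/500 → 1/400 → 1/320 → 1/250.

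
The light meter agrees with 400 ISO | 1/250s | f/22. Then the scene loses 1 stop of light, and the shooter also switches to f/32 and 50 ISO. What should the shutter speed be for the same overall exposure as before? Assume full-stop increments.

1/8s

Scene light: 1 stop darker.
Aperture: f/22 → f/32 — 1 stop smaller aperture (darker).
ISO: 400 → 200 → 100 → 50 — 3 stops lower (darker).
Net so far: 5 stops darker. Shutter speed: 1/250 → 1/125 → 1/60 → 1/30 → 1/15 → 1/8.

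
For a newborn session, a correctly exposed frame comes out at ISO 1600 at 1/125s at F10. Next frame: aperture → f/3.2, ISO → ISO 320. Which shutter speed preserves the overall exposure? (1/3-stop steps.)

Aperture: f/10 → f/9 → f/8 → f/7.1 → f/6.3 → f/5.6 → f/5 → f/4.5 → f/4 → f/3.5 → f/3.2 — 3 1/3 stops larger aperture (brighter).
ISO: 1600 → 1250 → 1000 → 800 → 640 → 500 → 400 → 320 — 2 1/3 stops lower (darker).
Net change so far: 1 stop brighter. Offset with the shutter speed: 1/125 → 1/160 → 1/200 → 1/250.

1/250s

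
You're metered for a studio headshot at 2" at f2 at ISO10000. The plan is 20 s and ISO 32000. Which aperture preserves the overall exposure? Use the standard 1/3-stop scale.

f/11

Shutter speed: 2 → 2.5 → 3.2 → 4 → 5 → 6 → 8 → 10 → 13 → 15 → 20 — 3 1/3 stops slower (brighter).
ISO: 10000 → 12800 → 16000 → 20000 → 25600 → 32000 — 1 2/3 stops raised (brighter).
Net change so far: 5 stops brighter. Offset with the aperture: f/2 → f/2.2 → f/2.5 → f/2.8 → f/3.2 → f/3.5 → f/4 → f/4.5 → f/5 → f/5.6 → f/6.3 → f/7.1 → f/8 → f/9 → f/10 → f/11.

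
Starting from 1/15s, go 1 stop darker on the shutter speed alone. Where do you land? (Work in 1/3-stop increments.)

1/30s

Shutter speed: 1/15 → 1/20 → 1/25 → 1/30 — 1 stop shorter (darker).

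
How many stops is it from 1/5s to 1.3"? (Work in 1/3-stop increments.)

1/5 → 1/4 → 0.3 → 0.4 → 0.5 → 0.6 → 0.8 → 1 → 1.3 — count the steps: 8 third-stops = 2 2/3 stops.

2 2/3 stops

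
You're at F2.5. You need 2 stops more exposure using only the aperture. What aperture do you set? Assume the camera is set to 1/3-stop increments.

f/1.2

Aperture: f/2.5 → f/2.2 → f/2 → f/1.8 → f/1.6 → f/1.4 → f/1.2 — 2 stops opened up (brighter).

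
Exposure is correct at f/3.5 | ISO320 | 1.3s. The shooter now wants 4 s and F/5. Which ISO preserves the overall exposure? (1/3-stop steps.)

ISO 200

Shutter speed: 1.3 → 1.6 → 2 → 2.5 → 3.2 → 4 — 1 2/3 stops longer (brighter).
Aperture: f/3.5 → f/4 → f/4.5 → f/5 — 1 stop smaller aperture (darker).
Net change so far: 2/3 stop brighter. Offset with the ISO: 320 → 250 → 200.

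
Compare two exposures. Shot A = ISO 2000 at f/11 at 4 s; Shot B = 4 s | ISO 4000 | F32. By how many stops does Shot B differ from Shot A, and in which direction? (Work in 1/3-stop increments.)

Aperture: f/11 → f/13 → f/14 → f/16 → f/18 → f/20 → f/22 → f/25 → f/29 → f/32 — 3 stops narrower (darker).
Shutter speed: unchanged.
ISO: 2000 → 2500 → 3200 → 4000 — 1 stop raised (brighter).
Net: −3 +1 = −2 stops.

2 stops darker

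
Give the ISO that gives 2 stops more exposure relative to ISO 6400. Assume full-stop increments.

ISO 25600

ISO: 6400 → 12800 → 25600 — 2 stops raised (brighter).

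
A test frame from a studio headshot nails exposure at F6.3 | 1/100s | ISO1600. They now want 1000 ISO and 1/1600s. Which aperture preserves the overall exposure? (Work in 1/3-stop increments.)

ISO: 1600 → 1250 → 1000 — 2/3 stop dropped (darker).
Shutter speed: 1/100 → 1/125 → 1/160 → 1/200 → 1/250 → 1/320 → 1/400 → 1/500 → 1/640 → 1/800 → 1/1000 → 1/1250 → 1/1600 — 4 stops shorter (darker).
Net change so far: 4 2/3 stops darker. Offset with the aperture: f/6.3 → f/5.6 → f/5 → f/4.5 → f/4 → f/3.5 → f/3.2 → f/2.8 → f/2.5 → f/2.2 → f/2 → f/1.8 → f/1.6 → f/1.4 → f/1.2.

f/1.2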